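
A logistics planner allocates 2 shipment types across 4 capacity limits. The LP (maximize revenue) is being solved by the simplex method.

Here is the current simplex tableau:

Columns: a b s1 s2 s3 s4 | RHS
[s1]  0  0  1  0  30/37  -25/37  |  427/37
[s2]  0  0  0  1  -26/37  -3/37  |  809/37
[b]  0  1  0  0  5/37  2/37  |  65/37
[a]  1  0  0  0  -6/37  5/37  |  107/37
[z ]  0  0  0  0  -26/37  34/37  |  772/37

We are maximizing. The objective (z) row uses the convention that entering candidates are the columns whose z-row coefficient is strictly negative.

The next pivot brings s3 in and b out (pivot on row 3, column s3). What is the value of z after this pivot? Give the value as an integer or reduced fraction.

30

Minimum ratio for s3: (65/37)/(5/37) = 13.
z changes by −(z-row coeff of s3)·ratio = −(-26/37)·13 = 338/37.
New z = 772/37 + (338/37) = 30.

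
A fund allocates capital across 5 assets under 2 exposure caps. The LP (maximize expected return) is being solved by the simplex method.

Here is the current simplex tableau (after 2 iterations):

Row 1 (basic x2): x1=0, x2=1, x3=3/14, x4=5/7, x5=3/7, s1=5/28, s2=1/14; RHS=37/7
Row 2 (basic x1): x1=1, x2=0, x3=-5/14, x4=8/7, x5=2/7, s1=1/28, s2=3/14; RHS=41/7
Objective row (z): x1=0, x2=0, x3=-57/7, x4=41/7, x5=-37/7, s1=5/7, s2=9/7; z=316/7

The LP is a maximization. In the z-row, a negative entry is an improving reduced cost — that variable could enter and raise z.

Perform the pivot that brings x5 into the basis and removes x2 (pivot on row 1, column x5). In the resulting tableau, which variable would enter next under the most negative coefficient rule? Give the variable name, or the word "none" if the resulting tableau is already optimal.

x3

Pivot element 3/7. New z-row = old z-row − (-37/7)·(row 1/(3/7)).
Updated z-row coefficients: x1: 0, x2: 37/3, x3: -11/2, x4: 44/3, x5: 0, s1: 35/12, s2: 13/6.
The most negative is -11/2 in column x3, so x3 would enter next.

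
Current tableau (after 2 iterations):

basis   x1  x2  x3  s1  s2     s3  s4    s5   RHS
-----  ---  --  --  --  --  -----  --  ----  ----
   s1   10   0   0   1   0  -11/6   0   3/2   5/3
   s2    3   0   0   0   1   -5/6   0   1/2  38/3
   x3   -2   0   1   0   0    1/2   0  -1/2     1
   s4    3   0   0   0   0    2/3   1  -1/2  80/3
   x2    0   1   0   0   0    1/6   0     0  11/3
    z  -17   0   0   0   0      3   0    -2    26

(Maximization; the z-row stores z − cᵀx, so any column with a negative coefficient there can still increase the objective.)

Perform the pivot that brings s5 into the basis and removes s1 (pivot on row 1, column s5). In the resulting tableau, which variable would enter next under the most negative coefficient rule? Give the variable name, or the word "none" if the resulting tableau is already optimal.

x1

Pivot element 3/2. New z-row = old z-row − (-2)·(row 1/(3/2)).
Updated z-row coefficients: x1: -11/3, x2: 0, x3: 0, s1: 4/3, s2: 0, s3: 5/9, s4: 0, s5: 0.
The most negative is -11/3 in column x1, so x1 would enter next.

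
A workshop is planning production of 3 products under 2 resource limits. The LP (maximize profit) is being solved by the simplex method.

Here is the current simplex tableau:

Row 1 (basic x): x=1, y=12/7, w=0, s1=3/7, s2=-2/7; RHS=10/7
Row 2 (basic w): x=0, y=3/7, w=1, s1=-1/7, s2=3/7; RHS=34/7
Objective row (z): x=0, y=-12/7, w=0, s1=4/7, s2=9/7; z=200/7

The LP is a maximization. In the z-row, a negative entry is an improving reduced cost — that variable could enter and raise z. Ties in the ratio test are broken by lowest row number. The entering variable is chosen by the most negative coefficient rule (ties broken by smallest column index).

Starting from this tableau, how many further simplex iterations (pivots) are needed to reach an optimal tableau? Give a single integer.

1

pivot: y in, x out → z = 30
No improving column remains; optimal.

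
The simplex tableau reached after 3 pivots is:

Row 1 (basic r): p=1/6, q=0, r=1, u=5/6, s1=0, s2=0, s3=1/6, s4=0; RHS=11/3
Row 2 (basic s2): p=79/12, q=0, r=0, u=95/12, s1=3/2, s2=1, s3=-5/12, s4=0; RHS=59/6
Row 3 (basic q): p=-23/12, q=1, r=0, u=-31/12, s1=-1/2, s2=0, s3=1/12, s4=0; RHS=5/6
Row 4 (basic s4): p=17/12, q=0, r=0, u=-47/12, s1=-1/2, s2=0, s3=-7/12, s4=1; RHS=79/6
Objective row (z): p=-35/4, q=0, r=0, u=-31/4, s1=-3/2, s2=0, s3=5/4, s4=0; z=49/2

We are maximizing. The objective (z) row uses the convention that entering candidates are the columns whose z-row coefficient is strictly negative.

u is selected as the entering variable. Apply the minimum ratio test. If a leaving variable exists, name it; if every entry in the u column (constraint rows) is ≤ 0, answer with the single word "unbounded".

s2

Ratios: row 1 (r): (11/3)/(5/6) = 22/5; row 2 (s2): (59/6)/(95/12) = 118/95; row 3 (q): entry -31/12 ≤ 0, skip; row 4 (s4): entry -47/12 ≤ 0, skip.
Minimum ratio is in the s2 row, so s2 leaves.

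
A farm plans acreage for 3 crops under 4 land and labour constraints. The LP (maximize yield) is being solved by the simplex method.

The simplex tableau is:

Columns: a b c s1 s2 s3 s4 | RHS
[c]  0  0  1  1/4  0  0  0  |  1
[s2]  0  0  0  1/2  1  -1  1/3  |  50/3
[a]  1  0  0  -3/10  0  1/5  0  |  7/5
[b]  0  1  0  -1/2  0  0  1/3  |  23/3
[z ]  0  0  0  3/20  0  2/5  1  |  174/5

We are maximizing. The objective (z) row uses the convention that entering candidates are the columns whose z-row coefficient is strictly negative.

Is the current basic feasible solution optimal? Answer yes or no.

No objective-row coefficient is strictly negative, so no entering variable exists; the tableau is optimal.

yes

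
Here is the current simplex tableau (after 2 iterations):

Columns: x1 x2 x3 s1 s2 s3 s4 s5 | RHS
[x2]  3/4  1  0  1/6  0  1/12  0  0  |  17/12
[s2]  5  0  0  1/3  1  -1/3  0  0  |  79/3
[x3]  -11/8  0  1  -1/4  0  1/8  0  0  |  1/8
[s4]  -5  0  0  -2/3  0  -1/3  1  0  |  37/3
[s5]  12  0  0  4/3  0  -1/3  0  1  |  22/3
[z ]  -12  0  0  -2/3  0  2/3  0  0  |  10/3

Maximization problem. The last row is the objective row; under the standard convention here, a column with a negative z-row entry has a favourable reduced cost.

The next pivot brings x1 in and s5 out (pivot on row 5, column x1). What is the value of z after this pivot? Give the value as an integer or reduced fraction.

Minimum ratio for x1: (22/3)/12 = 11/18.
z changes by −(z-row coeff of x1)·ratio = −(-12)·(11/18) = 22/3.
New z = 10/3 + (22/3) = 32/3.

32/3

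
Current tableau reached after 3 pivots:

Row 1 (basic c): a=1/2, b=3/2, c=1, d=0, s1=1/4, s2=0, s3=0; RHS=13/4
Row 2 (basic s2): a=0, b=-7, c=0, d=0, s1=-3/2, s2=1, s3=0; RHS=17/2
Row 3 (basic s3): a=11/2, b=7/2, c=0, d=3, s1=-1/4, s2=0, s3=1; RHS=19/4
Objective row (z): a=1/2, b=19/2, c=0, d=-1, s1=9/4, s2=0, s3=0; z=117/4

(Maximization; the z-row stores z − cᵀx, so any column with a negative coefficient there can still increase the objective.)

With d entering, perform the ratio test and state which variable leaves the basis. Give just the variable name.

Ratios: row 1 (c): entry 0 ≤ 0, skip; row 2 (s2): entry 0 ≤ 0, skip; row 3 (s3): (19/4)/3 = 19/12.
Minimum ratio 19/12 is in the s3 row, so s3 leaves.

s3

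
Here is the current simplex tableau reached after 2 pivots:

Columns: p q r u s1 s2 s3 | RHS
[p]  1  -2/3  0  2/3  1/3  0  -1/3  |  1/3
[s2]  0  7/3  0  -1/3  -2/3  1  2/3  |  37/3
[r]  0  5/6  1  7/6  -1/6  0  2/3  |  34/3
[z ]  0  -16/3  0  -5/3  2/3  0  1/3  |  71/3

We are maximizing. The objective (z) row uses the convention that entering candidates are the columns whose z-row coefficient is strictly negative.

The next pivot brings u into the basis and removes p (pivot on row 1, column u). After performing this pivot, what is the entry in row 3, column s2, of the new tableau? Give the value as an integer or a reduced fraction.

Pivot element is row 1, column u: 2/3.
Normalize row 1: new (row 1, s2) = 0/(2/3) = 0.
row 3 ← row 3 − (7/6)·(new row 1): 0 − (7/6)·0 = 0.

0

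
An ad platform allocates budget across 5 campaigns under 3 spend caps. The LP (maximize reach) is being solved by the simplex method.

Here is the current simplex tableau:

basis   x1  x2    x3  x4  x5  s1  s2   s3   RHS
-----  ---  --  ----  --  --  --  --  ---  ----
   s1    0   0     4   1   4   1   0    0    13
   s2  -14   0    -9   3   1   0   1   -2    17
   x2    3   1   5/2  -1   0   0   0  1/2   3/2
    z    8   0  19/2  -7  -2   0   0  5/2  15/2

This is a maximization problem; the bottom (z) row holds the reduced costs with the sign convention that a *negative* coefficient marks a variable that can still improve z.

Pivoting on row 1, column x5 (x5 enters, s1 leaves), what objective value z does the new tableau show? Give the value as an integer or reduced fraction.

14

Minimum ratio for x5: 13/4 = 13/4.
z changes by −(z-row coeff of x5)·ratio = −(-2)·(13/4) = 13/2.
New z = 15/2 + (13/2) = 14.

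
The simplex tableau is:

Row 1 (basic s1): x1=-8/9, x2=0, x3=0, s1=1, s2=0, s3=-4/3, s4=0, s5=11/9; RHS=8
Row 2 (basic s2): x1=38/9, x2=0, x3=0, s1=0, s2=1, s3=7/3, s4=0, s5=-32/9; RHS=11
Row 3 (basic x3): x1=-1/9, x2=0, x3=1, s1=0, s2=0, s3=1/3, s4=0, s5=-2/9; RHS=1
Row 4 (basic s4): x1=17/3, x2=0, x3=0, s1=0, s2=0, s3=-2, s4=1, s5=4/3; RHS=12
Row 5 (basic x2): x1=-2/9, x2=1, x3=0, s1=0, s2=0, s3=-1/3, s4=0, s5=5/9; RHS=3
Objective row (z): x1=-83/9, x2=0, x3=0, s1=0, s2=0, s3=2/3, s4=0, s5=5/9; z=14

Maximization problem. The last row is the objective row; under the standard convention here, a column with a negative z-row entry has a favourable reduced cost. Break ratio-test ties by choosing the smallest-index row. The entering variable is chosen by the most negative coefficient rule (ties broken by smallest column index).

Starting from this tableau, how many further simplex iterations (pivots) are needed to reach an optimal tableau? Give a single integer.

pivot: x1 in, s4 out → z = 570/17
pivot: s3 in, s2 out → z = 454/13
pivot: s5 in, x3 out → z = 187/5
No improving column remains; optimal.

3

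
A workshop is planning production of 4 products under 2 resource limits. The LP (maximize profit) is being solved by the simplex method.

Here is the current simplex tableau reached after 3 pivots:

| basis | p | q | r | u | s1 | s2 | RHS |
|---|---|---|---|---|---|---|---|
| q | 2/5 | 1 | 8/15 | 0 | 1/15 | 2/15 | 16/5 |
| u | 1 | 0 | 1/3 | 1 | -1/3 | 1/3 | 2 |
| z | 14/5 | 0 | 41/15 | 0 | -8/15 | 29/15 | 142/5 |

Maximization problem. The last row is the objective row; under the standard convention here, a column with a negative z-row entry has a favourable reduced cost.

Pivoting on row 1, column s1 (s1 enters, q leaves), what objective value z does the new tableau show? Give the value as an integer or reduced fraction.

54

Minimum ratio for s1: (16/5)/(1/15) = 48.
z changes by −(z-row coeff of s1)·ratio = −(-8/15)·48 = 128/5.
New z = 142/5 + (128/5) = 54.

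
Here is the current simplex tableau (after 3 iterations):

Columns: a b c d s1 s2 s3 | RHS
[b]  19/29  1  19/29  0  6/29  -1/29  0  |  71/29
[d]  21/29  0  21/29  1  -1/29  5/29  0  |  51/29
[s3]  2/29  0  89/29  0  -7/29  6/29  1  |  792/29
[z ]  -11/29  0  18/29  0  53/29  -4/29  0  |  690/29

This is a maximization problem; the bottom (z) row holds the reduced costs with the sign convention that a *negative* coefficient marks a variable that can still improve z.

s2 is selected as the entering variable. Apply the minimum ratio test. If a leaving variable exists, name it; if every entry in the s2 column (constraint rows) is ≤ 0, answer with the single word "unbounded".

d

Ratios: row 1 (b): entry -1/29 ≤ 0, skip; row 2 (d): (51/29)/(5/29) = 51/5; row 3 (s3): (792/29)/(6/29) = 132.
Minimum ratio is in the d row, so d leaves.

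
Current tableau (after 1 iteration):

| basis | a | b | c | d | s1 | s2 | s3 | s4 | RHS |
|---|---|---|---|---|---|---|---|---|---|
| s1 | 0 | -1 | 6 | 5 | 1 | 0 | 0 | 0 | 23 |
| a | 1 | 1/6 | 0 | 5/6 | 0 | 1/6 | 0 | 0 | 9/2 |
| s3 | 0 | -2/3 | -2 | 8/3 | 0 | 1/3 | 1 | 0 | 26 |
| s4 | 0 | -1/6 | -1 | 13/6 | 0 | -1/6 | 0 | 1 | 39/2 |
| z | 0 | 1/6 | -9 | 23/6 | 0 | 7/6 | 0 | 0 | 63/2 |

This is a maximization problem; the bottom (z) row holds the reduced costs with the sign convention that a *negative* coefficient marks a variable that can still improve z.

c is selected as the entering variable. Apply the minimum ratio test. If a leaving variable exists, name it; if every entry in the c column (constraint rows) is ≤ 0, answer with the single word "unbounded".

s1

Ratios: row 1 (s1): 23/6 = 23/6; row 2 (a): entry 0 ≤ 0, skip; row 3 (s3): entry -2 ≤ 0, skip; row 4 (s4): entry -1 ≤ 0, skip.
Minimum ratio is in the s1 row, so s1 leaves.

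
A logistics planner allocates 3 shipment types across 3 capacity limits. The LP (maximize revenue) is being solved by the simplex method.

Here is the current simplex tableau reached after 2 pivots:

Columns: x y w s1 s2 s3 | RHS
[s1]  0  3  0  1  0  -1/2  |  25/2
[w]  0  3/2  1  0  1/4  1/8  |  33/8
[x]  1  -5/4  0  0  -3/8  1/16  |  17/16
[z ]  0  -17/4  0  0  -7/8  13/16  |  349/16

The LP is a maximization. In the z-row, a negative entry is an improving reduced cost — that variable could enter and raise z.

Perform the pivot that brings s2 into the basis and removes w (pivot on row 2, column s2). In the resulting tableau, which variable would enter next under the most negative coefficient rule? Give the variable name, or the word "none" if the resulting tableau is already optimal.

none

Pivot element 1/4. New z-row = old z-row − (-7/8)·(row 2/(1/4)).
Updated z-row coefficients: x: 0, y: 1, w: 7/2, s1: 0, s2: 0, s3: 5/4.
No coefficient is strictly negative; the tableau after this pivot is optimal.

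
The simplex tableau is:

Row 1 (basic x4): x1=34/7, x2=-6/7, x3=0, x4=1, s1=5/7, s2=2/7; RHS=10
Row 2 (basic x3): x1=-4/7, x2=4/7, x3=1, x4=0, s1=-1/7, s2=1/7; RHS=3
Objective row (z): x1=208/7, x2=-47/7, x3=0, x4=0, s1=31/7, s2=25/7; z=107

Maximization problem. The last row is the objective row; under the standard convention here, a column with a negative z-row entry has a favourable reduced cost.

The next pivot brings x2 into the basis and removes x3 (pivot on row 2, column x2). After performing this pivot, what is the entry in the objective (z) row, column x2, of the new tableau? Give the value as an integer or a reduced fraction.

0

Pivot element is row 2, column x2: 4/7.
Normalize row 2: new (row 2, x2) = (4/7)/(4/7) = 1.
z-row ← z-row − (-47/7)·(new row 2): -47/7 − (-47/7)·1 = 0.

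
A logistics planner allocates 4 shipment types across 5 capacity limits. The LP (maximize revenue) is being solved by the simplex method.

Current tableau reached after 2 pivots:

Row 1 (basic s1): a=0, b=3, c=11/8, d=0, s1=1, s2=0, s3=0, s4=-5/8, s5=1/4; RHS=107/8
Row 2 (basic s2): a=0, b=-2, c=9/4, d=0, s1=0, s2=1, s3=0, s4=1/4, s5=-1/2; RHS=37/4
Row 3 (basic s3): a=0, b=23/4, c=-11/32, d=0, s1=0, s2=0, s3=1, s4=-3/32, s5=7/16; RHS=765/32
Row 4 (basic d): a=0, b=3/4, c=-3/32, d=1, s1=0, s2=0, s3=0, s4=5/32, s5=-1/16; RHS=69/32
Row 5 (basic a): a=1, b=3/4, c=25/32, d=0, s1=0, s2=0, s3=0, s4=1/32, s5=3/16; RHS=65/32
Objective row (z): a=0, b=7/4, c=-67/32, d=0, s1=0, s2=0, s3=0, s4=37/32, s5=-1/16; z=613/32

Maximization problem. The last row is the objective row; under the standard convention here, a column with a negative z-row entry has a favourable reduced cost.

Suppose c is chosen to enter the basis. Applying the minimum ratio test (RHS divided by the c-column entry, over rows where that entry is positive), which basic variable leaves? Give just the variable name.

Ratios: row 1 (s1): (107/8)/(11/8) = 107/11; row 2 (s2): (37/4)/(9/4) = 37/9; row 3 (s3): entry -11/32 ≤ 0, skip; row 4 (d): entry -3/32 ≤ 0, skip; row 5 (a): (65/32)/(25/32) = 13/5.
Minimum ratio 13/5 is in the a row, so a leaves.

a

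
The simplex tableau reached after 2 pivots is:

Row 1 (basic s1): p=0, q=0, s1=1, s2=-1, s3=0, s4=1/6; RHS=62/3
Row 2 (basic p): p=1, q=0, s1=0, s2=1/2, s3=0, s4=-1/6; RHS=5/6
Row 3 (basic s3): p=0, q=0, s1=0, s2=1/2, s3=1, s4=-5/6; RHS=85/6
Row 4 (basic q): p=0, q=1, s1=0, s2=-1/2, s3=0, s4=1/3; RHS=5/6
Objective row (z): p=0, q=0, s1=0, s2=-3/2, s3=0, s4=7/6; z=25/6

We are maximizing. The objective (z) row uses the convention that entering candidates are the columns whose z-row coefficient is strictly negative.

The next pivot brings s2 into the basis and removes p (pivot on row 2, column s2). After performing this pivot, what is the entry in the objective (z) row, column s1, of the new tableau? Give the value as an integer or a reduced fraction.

0

Pivot element is row 2, column s2: 1/2.
Normalize row 2: new (row 2, s1) = 0/(1/2) = 0.
z-row ← z-row − (-3/2)·(new row 2): 0 − (-3/2)·0 = 0.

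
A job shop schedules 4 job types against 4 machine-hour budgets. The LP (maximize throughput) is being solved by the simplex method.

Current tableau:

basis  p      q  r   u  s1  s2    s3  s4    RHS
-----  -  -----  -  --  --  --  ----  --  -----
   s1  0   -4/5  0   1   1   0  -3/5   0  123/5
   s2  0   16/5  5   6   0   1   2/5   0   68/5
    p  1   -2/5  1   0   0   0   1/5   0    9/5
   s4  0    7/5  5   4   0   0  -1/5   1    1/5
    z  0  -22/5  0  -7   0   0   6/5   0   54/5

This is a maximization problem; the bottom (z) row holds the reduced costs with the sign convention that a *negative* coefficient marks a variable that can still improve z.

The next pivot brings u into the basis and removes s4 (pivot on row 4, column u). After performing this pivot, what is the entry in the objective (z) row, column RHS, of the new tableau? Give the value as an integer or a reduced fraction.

Pivot element is row 4, column u: 4.
Normalize row 4: new (row 4, RHS) = (1/5)/4 = 1/20.
z-row ← z-row − (-7)·(new row 4): 54/5 − (-7)·(1/20) = 223/20.

223/20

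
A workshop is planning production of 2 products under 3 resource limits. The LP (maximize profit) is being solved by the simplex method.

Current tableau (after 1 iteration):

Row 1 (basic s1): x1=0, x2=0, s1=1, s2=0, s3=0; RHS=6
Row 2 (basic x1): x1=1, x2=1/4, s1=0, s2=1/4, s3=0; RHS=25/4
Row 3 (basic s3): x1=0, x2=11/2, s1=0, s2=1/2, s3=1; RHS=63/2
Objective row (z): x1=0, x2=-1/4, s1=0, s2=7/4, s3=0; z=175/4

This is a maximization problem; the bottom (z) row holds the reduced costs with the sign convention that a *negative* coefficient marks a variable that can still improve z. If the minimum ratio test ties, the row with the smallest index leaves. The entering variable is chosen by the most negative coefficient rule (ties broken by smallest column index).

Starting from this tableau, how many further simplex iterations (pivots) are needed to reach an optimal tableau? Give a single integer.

1

pivot: x2 in, s3 out → z = 497/11
No improving column remains; optimal.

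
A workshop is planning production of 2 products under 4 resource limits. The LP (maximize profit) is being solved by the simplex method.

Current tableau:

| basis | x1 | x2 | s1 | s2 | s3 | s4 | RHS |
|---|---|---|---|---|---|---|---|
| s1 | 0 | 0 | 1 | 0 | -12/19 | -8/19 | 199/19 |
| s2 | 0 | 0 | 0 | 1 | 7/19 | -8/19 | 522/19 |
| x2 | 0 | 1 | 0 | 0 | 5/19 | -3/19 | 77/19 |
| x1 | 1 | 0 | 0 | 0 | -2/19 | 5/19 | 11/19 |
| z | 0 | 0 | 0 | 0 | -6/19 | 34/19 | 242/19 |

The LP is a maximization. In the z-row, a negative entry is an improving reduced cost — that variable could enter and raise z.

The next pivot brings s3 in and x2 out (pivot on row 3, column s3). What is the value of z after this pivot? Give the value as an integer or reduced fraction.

Minimum ratio for s3: (77/19)/(5/19) = 77/5.
z changes by −(z-row coeff of s3)·ratio = −(-6/19)·(77/5) = 462/95.
New z = 242/19 + (462/95) = 88/5.

88/5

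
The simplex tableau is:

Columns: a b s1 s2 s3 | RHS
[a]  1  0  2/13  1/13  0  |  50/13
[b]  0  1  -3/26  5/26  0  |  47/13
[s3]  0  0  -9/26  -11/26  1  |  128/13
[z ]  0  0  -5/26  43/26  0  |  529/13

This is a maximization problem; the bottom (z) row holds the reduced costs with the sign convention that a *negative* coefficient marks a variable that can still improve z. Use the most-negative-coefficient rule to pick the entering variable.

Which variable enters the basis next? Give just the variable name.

Objective-row coefficients: a: 0, b: 0, s1: -5/26, s2: 43/26, s3: 0.
The most negative is -5/26 in column s1, so s1 enters.

s1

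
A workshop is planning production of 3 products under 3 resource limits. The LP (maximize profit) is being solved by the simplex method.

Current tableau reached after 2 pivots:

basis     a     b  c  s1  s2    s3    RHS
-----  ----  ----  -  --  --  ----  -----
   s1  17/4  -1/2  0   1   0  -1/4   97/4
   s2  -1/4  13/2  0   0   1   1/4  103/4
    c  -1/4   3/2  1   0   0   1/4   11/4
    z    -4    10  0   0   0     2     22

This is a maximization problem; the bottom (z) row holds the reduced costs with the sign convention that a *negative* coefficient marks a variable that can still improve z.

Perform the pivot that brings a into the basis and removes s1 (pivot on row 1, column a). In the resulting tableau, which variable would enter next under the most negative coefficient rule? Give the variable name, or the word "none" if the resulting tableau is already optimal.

Pivot element 17/4. New z-row = old z-row − (-4)·(row 1/(17/4)).
Updated z-row coefficients: a: 0, b: 162/17, c: 0, s1: 16/17, s2: 0, s3: 30/17.
No coefficient is strictly negative; the tableau after this pivot is optimal.

none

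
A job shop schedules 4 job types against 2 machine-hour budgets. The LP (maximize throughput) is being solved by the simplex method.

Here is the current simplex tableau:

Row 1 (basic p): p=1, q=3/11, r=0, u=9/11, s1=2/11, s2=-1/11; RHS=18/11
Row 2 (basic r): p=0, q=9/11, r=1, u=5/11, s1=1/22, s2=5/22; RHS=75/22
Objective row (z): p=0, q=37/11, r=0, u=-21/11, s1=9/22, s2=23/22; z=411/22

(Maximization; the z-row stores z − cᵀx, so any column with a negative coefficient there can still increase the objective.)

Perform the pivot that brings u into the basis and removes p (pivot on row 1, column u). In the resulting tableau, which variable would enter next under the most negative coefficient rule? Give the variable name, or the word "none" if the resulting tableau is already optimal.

none

Pivot element 9/11. New z-row = old z-row − (-21/11)·(row 1/(9/11)).
Updated z-row coefficients: p: 7/3, q: 4, r: 0, u: 0, s1: 5/6, s2: 5/6.
No coefficient is strictly negative; the tableau after this pivot is optimal.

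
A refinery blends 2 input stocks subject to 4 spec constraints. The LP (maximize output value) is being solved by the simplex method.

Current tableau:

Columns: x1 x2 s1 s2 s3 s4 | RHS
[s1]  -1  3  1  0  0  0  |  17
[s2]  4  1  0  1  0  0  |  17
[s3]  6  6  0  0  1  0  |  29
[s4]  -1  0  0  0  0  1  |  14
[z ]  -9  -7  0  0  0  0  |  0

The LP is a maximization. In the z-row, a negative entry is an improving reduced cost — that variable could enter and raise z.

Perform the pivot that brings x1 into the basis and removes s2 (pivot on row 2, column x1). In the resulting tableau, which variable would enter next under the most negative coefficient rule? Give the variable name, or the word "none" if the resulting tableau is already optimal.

Pivot element 4. New z-row = old z-row − (-9)·(row 2/4).
Updated z-row coefficients: x1: 0, x2: -19/4, s1: 0, s2: 9/4, s3: 0, s4: 0.
The most negative is -19/4 in column x2, so x2 would enter next.

x2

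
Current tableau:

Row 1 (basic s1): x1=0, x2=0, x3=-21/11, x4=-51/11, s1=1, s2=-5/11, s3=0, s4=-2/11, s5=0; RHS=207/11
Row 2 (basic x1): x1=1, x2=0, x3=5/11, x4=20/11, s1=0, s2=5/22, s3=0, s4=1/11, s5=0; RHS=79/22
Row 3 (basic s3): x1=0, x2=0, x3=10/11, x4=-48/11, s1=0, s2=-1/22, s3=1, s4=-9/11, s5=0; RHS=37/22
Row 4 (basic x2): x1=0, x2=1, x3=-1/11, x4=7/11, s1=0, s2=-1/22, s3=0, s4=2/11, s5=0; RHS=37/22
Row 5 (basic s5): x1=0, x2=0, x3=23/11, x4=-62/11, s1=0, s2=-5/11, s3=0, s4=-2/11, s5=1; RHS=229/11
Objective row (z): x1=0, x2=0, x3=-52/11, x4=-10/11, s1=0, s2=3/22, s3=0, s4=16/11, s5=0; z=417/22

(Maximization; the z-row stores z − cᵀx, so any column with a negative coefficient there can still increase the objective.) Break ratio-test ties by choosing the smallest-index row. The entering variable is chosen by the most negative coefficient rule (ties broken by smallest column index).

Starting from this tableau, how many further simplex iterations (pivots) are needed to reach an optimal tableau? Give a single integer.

pivot: x3 in, s3 out → z = 277/10
pivot: x4 in, x1 out → z = 1757/40
No improving column remains; optimal.

2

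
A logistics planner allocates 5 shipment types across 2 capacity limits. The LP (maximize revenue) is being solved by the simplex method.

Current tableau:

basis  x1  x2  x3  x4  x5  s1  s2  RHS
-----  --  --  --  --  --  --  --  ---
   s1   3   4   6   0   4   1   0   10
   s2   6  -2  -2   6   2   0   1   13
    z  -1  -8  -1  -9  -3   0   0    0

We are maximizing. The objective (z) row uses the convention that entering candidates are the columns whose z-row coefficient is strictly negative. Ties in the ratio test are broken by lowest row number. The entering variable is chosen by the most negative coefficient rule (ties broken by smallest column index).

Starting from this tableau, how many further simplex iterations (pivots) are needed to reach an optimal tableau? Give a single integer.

pivot: x4 in, s2 out → z = 39/2
pivot: x2 in, s1 out → z = 47
No improving column remains; optimal.

2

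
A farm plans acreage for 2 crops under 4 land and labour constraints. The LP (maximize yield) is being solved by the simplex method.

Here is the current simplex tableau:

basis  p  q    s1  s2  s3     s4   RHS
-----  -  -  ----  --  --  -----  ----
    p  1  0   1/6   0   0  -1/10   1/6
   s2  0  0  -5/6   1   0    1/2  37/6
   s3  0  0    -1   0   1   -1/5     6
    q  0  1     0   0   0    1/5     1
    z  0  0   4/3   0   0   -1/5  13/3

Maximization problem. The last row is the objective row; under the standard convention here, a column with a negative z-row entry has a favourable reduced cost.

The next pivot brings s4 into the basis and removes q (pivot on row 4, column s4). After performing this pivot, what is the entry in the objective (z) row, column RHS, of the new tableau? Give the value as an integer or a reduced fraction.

16/3

Pivot element is row 4, column s4: 1/5.
Normalize row 4: new (row 4, RHS) = 1/(1/5) = 5.
z-row ← z-row − (-1/5)·(new row 4): 13/3 − (-1/5)·5 = 16/3.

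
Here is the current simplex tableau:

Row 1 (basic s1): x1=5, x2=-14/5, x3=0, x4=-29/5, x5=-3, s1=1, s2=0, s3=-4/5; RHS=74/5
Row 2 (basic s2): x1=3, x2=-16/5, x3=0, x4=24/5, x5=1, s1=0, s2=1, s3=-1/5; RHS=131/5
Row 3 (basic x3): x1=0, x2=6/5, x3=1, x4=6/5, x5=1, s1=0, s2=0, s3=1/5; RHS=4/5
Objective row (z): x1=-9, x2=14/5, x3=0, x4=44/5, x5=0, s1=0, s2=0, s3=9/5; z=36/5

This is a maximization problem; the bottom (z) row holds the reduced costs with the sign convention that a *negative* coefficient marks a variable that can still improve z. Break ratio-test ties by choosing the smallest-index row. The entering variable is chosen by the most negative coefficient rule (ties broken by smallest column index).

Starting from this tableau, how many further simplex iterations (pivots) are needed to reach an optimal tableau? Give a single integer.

pivot: x1 in, s1 out → z = 846/25
pivot: x5 in, x3 out → z = 954/25
No improving column remains; optimal.

2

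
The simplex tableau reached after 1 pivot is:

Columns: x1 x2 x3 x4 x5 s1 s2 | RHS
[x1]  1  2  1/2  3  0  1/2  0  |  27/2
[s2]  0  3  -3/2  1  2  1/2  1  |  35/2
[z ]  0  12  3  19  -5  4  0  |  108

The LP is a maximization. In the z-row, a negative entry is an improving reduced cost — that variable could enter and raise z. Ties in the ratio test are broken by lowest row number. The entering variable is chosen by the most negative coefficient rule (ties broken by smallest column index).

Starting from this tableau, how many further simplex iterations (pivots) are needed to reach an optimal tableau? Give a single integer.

pivot: x5 in, s2 out → z = 607/4
pivot: x3 in, x1 out → z = 172
No improving column remains; optimal.

2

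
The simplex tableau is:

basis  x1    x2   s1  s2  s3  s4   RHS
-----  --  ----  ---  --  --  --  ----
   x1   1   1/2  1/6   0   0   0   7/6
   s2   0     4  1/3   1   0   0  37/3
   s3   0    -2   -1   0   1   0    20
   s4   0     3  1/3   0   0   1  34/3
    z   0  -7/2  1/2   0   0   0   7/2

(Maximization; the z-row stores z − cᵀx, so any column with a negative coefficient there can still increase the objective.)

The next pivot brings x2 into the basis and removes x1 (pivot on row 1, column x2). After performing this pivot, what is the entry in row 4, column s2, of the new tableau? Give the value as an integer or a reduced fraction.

Pivot element is row 1, column x2: 1/2.
Normalize row 1: new (row 1, s2) = 0/(1/2) = 0.
row 4 ← row 4 − 3·(new row 1): 0 − 3·0 = 0.

0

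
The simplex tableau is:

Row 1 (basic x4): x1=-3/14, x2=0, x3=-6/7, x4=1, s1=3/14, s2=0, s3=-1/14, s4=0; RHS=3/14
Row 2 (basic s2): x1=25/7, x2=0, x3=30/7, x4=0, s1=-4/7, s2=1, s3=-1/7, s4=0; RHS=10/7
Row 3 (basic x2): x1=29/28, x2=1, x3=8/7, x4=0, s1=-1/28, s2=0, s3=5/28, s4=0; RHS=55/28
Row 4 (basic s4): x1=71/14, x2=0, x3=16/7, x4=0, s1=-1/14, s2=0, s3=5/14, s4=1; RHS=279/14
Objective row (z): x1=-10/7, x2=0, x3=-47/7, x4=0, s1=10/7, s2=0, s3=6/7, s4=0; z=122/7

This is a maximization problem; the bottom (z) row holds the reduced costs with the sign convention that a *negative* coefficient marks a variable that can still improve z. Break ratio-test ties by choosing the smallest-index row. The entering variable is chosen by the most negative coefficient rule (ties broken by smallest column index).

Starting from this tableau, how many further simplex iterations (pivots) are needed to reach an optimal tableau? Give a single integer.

1

pivot: x3 in, s2 out → z = 59/3
No improving column remains; optimal.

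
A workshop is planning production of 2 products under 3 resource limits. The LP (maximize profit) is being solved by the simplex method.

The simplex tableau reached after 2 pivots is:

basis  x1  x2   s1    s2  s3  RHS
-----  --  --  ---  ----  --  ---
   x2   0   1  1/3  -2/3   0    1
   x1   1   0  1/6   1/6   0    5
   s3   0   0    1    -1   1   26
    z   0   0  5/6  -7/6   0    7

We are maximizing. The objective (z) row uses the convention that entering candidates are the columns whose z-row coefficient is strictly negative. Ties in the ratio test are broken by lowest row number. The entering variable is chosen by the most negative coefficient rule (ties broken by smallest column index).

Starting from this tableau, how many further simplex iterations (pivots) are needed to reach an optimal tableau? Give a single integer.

1

pivot: s2 in, x1 out → z = 42
No improving column remains; optimal.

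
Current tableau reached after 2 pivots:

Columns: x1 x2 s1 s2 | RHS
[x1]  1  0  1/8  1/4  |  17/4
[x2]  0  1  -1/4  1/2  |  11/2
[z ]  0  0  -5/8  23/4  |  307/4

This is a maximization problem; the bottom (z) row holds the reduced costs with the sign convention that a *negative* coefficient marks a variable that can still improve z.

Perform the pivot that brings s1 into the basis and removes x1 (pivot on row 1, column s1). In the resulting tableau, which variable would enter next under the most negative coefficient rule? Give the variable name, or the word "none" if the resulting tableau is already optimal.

Pivot element 1/8. New z-row = old z-row − (-5/8)·(row 1/(1/8)).
Updated z-row coefficients: x1: 5, x2: 0, s1: 0, s2: 7.
No coefficient is strictly negative; the tableau after this pivot is optimal.

none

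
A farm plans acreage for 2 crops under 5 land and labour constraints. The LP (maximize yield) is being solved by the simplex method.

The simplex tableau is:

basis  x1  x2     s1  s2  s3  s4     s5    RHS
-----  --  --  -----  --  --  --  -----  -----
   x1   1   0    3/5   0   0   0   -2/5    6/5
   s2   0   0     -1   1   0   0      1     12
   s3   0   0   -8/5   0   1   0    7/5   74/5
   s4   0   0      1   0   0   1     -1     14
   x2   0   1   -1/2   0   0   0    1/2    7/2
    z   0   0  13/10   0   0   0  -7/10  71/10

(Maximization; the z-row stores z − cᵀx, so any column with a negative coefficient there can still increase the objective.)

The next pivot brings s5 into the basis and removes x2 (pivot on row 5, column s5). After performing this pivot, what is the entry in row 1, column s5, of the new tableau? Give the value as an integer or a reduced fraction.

Pivot element is row 5, column s5: 1/2.
Normalize row 5: new (row 5, s5) = (1/2)/(1/2) = 1.
row 1 ← row 1 − (-2/5)·(new row 5): -2/5 − (-2/5)·1 = 0.

0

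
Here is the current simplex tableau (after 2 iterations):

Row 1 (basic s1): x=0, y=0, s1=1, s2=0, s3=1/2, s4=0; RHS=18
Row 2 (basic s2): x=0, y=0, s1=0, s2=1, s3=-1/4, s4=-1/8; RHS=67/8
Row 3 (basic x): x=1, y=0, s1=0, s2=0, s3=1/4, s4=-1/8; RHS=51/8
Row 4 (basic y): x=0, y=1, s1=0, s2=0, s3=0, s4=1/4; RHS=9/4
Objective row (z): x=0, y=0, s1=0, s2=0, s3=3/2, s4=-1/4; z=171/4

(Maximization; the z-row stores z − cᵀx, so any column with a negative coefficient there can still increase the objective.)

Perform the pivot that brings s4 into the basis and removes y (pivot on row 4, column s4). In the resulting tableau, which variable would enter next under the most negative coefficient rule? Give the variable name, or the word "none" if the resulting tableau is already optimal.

none

Pivot element 1/4. New z-row = old z-row − (-1/4)·(row 4/(1/4)).
Updated z-row coefficients: x: 0, y: 1, s1: 0, s2: 0, s3: 3/2, s4: 0.
No coefficient is strictly negative; the tableau after this pivot is optimal.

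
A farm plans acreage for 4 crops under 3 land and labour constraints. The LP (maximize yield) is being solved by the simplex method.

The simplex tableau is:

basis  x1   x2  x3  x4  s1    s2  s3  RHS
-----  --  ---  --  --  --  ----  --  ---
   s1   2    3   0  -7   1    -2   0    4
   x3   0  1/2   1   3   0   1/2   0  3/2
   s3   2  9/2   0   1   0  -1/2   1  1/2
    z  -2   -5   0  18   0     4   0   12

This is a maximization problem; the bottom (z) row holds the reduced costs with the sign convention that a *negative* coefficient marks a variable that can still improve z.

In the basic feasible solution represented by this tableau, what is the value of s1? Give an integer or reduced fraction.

s1 is basic (row 1); its value is the RHS of that row: 4.

4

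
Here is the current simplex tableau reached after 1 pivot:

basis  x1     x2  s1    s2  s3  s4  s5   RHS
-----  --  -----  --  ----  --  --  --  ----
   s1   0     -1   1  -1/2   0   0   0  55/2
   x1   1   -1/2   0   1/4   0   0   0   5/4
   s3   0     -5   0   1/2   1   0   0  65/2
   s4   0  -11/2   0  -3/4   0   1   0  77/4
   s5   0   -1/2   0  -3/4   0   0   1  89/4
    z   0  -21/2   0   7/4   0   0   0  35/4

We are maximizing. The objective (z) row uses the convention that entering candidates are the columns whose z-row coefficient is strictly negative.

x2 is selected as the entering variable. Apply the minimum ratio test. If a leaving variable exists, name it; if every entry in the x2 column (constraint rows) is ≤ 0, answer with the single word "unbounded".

unbounded

x2-column entries: row 1: -1, row 2: -1/2, row 3: -5, row 4: -11/2, row 5: -1/2. All ≤ 0, so x2 can increase without bound; the LP is unbounded in this direction.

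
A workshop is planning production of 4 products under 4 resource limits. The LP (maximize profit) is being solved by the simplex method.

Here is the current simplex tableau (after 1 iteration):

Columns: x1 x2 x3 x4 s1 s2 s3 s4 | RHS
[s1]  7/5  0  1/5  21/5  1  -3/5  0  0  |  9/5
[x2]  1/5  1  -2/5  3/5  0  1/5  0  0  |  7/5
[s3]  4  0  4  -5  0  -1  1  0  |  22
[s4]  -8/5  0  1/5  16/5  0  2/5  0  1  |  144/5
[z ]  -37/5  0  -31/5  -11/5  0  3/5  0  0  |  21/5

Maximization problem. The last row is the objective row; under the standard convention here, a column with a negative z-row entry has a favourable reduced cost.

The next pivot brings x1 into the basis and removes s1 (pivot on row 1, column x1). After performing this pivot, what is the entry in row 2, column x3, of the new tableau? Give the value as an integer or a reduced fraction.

-3/7

Pivot element is row 1, column x1: 7/5.
Normalize row 1: new (row 1, x3) = (1/5)/(7/5) = 1/7.
row 2 ← row 2 − (1/5)·(new row 1): -2/5 − (1/5)·(1/7) = -3/7.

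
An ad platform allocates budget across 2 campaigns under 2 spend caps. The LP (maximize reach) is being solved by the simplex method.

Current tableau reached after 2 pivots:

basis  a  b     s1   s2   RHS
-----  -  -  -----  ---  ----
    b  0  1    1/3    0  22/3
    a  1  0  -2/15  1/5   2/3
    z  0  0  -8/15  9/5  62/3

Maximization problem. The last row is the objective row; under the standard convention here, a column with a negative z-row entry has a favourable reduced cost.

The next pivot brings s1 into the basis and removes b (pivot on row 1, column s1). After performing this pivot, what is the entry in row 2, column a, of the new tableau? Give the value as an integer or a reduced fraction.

1

Pivot element is row 1, column s1: 1/3.
Normalize row 1: new (row 1, a) = 0/(1/3) = 0.
row 2 ← row 2 − (-2/15)·(new row 1): 1 − (-2/15)·0 = 1.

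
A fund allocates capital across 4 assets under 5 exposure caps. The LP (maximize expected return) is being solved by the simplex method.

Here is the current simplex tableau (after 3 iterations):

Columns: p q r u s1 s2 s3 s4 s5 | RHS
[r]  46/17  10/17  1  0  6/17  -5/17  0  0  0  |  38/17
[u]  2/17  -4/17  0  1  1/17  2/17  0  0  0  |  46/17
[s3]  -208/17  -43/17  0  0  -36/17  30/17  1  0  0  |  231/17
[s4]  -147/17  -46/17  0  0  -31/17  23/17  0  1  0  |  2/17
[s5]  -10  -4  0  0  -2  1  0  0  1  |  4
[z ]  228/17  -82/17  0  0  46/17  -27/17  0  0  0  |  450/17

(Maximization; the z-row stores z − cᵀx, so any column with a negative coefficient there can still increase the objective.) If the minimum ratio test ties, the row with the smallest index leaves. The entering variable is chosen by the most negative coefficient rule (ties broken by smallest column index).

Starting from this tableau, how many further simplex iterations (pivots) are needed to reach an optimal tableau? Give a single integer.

2

pivot: q in, r out → z = 224/5
pivot: s2 in, s3 out → z = 1152/5
No improving column remains; optimal.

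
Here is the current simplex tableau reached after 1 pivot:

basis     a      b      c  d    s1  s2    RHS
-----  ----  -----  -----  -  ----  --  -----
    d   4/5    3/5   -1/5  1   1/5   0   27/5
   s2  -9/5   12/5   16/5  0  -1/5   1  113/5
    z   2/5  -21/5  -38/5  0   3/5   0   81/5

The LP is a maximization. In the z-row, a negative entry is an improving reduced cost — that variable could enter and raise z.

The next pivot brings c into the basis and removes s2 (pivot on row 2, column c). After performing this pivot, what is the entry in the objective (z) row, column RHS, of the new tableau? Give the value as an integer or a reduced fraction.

Pivot element is row 2, column c: 16/5.
Normalize row 2: new (row 2, RHS) = (113/5)/(16/5) = 113/16.
z-row ← z-row − (-38/5)·(new row 2): 81/5 − (-38/5)·(113/16) = 559/8.

559/8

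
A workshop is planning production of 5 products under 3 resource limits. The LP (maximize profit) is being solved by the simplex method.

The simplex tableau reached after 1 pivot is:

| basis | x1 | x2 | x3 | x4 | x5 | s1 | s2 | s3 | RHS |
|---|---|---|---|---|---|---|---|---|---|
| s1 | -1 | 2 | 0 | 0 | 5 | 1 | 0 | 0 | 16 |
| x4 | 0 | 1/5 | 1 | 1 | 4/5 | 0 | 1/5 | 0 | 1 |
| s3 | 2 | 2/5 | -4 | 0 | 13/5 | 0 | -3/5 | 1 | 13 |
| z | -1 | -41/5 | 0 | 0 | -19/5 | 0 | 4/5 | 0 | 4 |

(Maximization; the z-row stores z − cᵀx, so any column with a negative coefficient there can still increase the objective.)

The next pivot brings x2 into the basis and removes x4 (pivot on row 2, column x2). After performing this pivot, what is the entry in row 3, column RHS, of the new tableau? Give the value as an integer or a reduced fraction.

Pivot element is row 2, column x2: 1/5.
Normalize row 2: new (row 2, RHS) = 1/(1/5) = 5.
row 3 ← row 3 − (2/5)·(new row 2): 13 − (2/5)·5 = 11.

11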